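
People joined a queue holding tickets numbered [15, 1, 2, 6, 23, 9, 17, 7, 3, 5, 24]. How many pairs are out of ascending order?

22

Element-by-element contributions:
15: 7
1: 0
2: 0
6: 2
23: 5
9: 3
17: 3
7: 2
3: 0
5: 0
24: 0
Sum: 7 + 0 + 0 + 2 + 5 + 3 + 3 + 2 + 0 + 0 + 0 = 22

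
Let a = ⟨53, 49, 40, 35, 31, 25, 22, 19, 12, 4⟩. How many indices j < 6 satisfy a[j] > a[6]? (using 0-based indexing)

6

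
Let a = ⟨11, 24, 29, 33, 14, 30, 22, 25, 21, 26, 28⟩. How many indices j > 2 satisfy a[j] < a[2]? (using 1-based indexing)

3

The element at index 2 is 24.
Elements after it: 29, 33, 14, 30, 22, 25, 21, 26, 28
Those smaller than 24: 14, 22, 21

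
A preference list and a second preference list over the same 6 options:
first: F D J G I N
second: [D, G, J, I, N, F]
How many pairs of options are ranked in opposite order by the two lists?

Assign each item its position (1..6) in the first ordering, then rewrite the second ordering as that position sequence:
positions: F→1, D→2, J→3, G→4, I→5, N→6
second ordering as positions: [2, 4, 3, 5, 6, 1]
Discordant pairs = inversions in this position sequence.
2: 1 → 1
4: 3, 1 → 2
3: 1 → 1
5: 1 → 1
6: 1 → 1
1: 0
Total: 1 + 2 + 1 + 1 + 1 + 0 = 6

Pairs: 6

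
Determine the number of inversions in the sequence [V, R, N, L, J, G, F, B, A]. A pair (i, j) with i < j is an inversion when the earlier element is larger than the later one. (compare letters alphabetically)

36

Count, for each position, how many later elements it exceeds:
V → R, N, L, J, G, F, B, A → 8
R → N, L, J, G, F, B, A → 7
N → L, J, G, F, B, A → 6
L → J, G, F, B, A → 5
J → G, F, B, A → 4
G → F, B, A → 3
F → B, A → 2
B → A → 1
A → none → 0
Sum: 8 + 7 + 6 + 5 + 4 + 3 + 2 + 1 + 0 = 36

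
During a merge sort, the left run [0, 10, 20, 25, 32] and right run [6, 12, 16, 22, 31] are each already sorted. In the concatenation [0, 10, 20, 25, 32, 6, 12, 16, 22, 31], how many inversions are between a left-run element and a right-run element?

13

Take each right-half value and tally the left-half values above it:
r = 6: 10, 20, 25, 32 → 4
r = 12: 20, 25, 32 → 3
r = 16: 20, 25, 32 → 3
r = 22: 25, 32 → 2
r = 31: 32 → 1
Cross-inversions: 4 + 3 + 3 + 2 + 1 = 13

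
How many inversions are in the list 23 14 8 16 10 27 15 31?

10 inversions

Element-by-element contributions:
23 → 14, 8, 16, 10, 15 → 5
14 → 8, 10 → 2
8 → none → 0
16 → 10, 15 → 2
10 → none → 0
27 → 15 → 1
15 → none → 0
31 → none → 0
Sum: 5 + 2 + 0 + 2 + 0 + 1 + 0 + 0 = 10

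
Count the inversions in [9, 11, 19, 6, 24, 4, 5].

Element-by-element contributions:
9: 3
11: 3
19: 3
6: 2
24: 2
4: 0
5: 0
Sum: 3 + 3 + 3 + 2 + 2 + 0 + 0 = 13

13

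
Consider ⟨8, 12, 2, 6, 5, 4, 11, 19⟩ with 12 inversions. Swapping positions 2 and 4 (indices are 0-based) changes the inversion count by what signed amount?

+1

Positions 2 and 4 hold 2 and 5; after swapping, the array is [8, 12, 5, 6, 2, 4, 11, 19].
Element-by-element contributions:
8: 4
12: 5
5: 2
6: 2
2: 0
4: 0
11: 0
19: 0
Sum: 4 + 5 + 2 + 2 + 0 + 0 + 0 + 0 = 13
Change: 13 − 12 = +1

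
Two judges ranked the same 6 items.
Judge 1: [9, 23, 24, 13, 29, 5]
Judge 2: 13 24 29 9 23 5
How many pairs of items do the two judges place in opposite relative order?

Assign each item its position (1..6) in the first ordering, then rewrite the second ordering as that position sequence:
positions: 9→1, 23→2, 24→3, 13→4, 29→5, 5→6
second ordering as positions: [4, 3, 5, 1, 2, 6]
Discordant pairs = inversions in this position sequence.
4: 3, 1, 2 → 3
3: 1, 2 → 2
5: 1, 2 → 2
1: 0
2: 0
6: 0
Total: 3 + 2 + 2 + 0 + 0 + 0 = 7

7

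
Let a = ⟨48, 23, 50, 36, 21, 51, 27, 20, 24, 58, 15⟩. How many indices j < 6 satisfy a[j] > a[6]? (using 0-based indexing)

The element at index 6 is 27.
Elements before it: 48, 23, 50, 36, 21, 51
Those larger than 27: 48, 50, 36, 51

4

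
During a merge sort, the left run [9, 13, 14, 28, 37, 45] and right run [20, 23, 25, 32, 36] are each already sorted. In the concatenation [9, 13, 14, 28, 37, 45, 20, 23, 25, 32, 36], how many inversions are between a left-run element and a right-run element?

There are 13 split inversions.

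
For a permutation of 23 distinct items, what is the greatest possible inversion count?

Inversions: 253

A reversed (strictly descending) arrangement makes every pair an inversion, giving C(23, 2) inversions.
C(23, 2) = 23·22/2 = 253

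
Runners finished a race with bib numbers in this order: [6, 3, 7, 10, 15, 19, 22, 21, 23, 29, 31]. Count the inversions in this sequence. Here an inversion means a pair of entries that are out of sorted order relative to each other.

2

Element-by-element contributions:
6 → 3 → 1
3 → none → 0
7 → none → 0
10 → none → 0
15 → none → 0
19 → none → 0
22 → 21 → 1
21 → none → 0
23 → none → 0
29 → none → 0
31 → none → 0
Sum: 1 + 0 + 0 + 0 + 0 + 0 + 1 + 0 + 0 + 0 + 0 = 2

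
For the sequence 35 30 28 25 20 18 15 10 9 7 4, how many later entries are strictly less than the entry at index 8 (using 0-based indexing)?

The element at index 8 is 9.
Elements after it: 7, 4
Those smaller than 9: 7, 4

2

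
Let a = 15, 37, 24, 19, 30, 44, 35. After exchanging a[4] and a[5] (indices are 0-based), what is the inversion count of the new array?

Positions 4 and 5 hold 30 and 44; after swapping, the array is [15, 37, 24, 19, 44, 30, 35].
Sweep left to right; for each value list the smaller values that follow it:
15 → none → 0
37 → 24, 19, 30, 35 → 4
24 → 19 → 1
19 → none → 0
44 → 30, 35 → 2
30 → none → 0
35 → none → 0
Sum: 0 + 4 + 1 + 0 + 2 + 0 + 0 = 7

7 inversions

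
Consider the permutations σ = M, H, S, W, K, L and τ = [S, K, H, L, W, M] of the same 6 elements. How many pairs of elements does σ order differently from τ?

9

Assign each item its position (1..6) in the first ordering, then rewrite the second ordering as that position sequence:
positions: M→1, H→2, S→3, W→4, K→5, L→6
second ordering as positions: [3, 5, 2, 6, 4, 1]
Discordant pairs = inversions in this position sequence.
3: 2, 1 → 2
5: 2, 4, 1 → 3
2: 1 → 1
6: 4, 1 → 2
4: 1 → 1
1: 0
Total: 2 + 3 + 1 + 2 + 1 + 0 = 9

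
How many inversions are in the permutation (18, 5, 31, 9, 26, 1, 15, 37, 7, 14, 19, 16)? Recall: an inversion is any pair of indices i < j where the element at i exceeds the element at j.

31 inversions

Sweep left to right; for each value list the smaller values that follow it:
18: 7
5: 1
31: 8
9: 2
26: 6
1: 0
15: 2
37: 4
7: 0
14: 0
19: 1
16: 0
Sum: 7 + 1 + 8 + 2 + 6 + 0 + 2 + 4 + 0 + 0 + 1 + 0 = 31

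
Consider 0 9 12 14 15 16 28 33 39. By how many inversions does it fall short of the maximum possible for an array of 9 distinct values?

Maximum inversions for 9 distinct elements is C(9, 2) = 9·8/2 = 36.
Current inversions — for each element, count later smaller elements:
0: 0
9: 0
12: 0
14: 0
15: 0
16: 0
28: 0
33: 0
39: 0
Current total: 0 + 0 + 0 + 0 + 0 + 0 + 0 + 0 + 0 = 0
Shortfall: 36 − 0 = 36

36 inversions short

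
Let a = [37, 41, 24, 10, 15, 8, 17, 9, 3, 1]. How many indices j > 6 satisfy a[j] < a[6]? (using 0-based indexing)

3

The element at index 6 is 17.
Elements after it: 9, 3, 1
Those smaller than 17: 9, 3, 1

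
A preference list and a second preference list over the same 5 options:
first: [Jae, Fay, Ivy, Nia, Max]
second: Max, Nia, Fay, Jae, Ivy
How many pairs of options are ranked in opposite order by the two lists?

8

Assign each item its position (1..5) in the first ordering, then rewrite the second ordering as that position sequence:
positions: Jae→1, Fay→2, Ivy→3, Nia→4, Max→5
second ordering as positions: [5, 4, 2, 1, 3]
Discordant pairs = inversions in this position sequence.
5: 4, 2, 1, 3 → 4
4: 2, 1, 3 → 3
2: 1 → 1
1: 0
3: 0
Total: 4 + 3 + 1 + 0 + 0 = 8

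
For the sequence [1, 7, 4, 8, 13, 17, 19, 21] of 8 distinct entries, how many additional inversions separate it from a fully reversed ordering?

Maximum inversions for 8 distinct elements is C(8, 2) = 8·7/2 = 28.
Current inversions — for each element, count later smaller elements:
1: 0
7: 1
4: 0
8: 0
13: 0
17: 0
19: 0
21: 0
Current total: 0 + 1 + 0 + 0 + 0 + 0 + 0 + 0 = 1
Shortfall: 28 − 1 = 27

27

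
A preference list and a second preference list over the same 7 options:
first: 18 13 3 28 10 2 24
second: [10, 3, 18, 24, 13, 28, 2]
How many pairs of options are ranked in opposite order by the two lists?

Assign each item its position (1..7) in the first ordering, then rewrite the second ordering as that position sequence:
positions: 18→1, 13→2, 3→3, 28→4, 10→5, 2→6, 24→7
second ordering as positions: [5, 3, 1, 7, 2, 4, 6]
Discordant pairs = inversions in this position sequence.
5: 3, 1, 2, 4 → 4
3: 1, 2 → 2
1: 0
7: 2, 4, 6 → 3
2: 0
4: 0
6: 0
Total: 4 + 2 + 0 + 3 + 0 + 0 + 0 = 9

9 pairs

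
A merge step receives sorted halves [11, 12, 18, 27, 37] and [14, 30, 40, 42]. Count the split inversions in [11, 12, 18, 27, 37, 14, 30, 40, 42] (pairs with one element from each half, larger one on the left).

4

Take each right-half value and tally the left-half values above it:
r = 14: 18, 27, 37 → 3
r = 30: 37 → 1
r = 40: none → 0
r = 42: none → 0
Cross-inversions: 3 + 1 + 0 + 0 = 4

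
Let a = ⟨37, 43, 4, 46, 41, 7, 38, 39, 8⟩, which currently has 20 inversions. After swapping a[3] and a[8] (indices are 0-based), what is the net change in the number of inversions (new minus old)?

-7

Positions 3 and 8 hold 46 and 8; after swapping, the array is [37, 43, 4, 8, 41, 7, 38, 39, 46].
For each element, count later entries that are smaller:
37: 3
43: 6
4: 0
8: 1
41: 3
7: 0
38: 0
39: 0
46: 0
Sum: 3 + 6 + 0 + 1 + 3 + 0 + 0 + 0 + 0 = 13
Change: 13 − 20 = -7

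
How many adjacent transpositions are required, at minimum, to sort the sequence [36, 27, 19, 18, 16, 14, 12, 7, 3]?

36

The minimum number of adjacent swaps to sort an array equals its inversion count, since every such swap removes exactly one inversion.
Count inversions — for each element, later elements that are smaller:
36: 27, 19, 18, 16, 14, 12, 7, 3 → 8
27: 19, 18, 16, 14, 12, 7, 3 → 7
19: 18, 16, 14, 12, 7, 3 → 6
18: 16, 14, 12, 7, 3 → 5
16: 14, 12, 7, 3 → 4
14: 12, 7, 3 → 3
12: 7, 3 → 2
7: 3 → 1
3: none → 0
Total inversions: 8 + 7 + 6 + 5 + 4 + 3 + 2 + 1 + 0 = 36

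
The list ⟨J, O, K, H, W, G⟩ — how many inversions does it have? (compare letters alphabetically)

Element-by-element contributions:
J → H, G → 2
O → K, H, G → 3
K → H, G → 2
H → G → 1
W → G → 1
G → none → 0
Sum: 2 + 3 + 2 + 1 + 1 + 0 = 9

Inversions: 9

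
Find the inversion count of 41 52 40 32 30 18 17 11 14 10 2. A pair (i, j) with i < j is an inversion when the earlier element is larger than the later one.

53

Sweep left to right; for each value list the smaller values that follow it:
41: 9
52: 9
40: 8
32: 7
30: 6
18: 5
17: 4
11: 2
14: 2
10: 1
2: 0
Sum: 9 + 9 + 8 + 7 + 6 + 5 + 4 + 2 + 2 + 1 + 0 = 53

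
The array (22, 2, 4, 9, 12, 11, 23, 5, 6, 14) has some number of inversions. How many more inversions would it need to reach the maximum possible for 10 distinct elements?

Maximum inversions for 10 distinct elements is C(10, 2) = 10·9/2 = 45.
Current inversions — for each element, count later smaller elements:
22: 8
2: 0
4: 0
9: 2
12: 3
11: 2
23: 3
5: 0
6: 0
14: 0
Current total: 8 + 0 + 0 + 2 + 3 + 2 + 3 + 0 + 0 + 0 = 18
Shortfall: 45 − 18 = 27

27 inversions short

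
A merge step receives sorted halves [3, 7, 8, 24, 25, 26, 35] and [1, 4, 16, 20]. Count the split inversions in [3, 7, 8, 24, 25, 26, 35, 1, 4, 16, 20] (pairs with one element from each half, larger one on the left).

Count, for every r in R, how many entries of L exceed r:
r = 1: 3, 7, 8, 24, 25, 26, 35 → 7
r = 4: 7, 8, 24, 25, 26, 35 → 6
r = 16: 24, 25, 26, 35 → 4
r = 20: 24, 25, 26, 35 → 4
Cross-inversions: 7 + 6 + 4 + 4 = 21

21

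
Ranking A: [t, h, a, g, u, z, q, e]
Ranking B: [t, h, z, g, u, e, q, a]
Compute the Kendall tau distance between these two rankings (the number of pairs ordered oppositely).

Assign each item its position (1..8) in the first ordering, then rewrite the second ordering as that position sequence:
positions: t→1, h→2, a→3, g→4, u→5, z→6, q→7, e→8
second ordering as positions: [1, 2, 6, 4, 5, 8, 7, 3]
Discordant pairs = inversions in this position sequence.
1: 0
2: 0
6: 4, 5, 3 → 3
4: 3 → 1
5: 3 → 1
8: 7, 3 → 2
7: 3 → 1
3: 0
Total: 0 + 0 + 3 + 1 + 1 + 2 + 1 + 0 = 8

8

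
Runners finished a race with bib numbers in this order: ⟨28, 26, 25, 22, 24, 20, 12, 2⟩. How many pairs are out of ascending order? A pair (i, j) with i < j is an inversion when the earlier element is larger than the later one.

There are 27 inversions.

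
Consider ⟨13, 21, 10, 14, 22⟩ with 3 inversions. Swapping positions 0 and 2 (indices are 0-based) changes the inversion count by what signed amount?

Positions 0 and 2 hold 13 and 10; after swapping, the array is [10, 21, 13, 14, 22].
Count, for each position, how many later elements it exceeds:
10 → none → 0
21 → 13, 14 → 2
13 → none → 0
14 → none → 0
22 → none → 0
Sum: 0 + 2 + 0 + 0 + 0 = 2
Change: 2 − 3 = -1

-1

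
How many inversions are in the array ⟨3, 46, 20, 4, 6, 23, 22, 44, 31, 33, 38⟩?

For each element, count later entries that are smaller:
3 → none → 0
46 → 20, 4, 6, 23, 22, 44, 31, 33, 38 → 9
20 → 4, 6 → 2
4 → none → 0
6 → none → 0
23 → 22 → 1
22 → none → 0
44 → 31, 33, 38 → 3
31 → none → 0
33 → none → 0
38 → none → 0
Sum: 0 + 9 + 2 + 0 + 0 + 1 + 0 + 3 + 0 + 0 + 0 = 15

There are 15 out-of-order pairs.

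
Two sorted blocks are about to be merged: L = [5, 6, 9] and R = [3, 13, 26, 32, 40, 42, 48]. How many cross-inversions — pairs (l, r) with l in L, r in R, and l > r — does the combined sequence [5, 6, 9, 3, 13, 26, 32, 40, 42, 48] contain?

There are 3 cross-inversions.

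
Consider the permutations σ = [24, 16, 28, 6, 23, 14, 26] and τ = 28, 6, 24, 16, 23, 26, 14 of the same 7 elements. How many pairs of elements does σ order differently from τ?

5

Assign each item its position (1..7) in the first ordering, then rewrite the second ordering as that position sequence:
positions: 24→1, 16→2, 28→3, 6→4, 23→5, 14→6, 26→7
second ordering as positions: [3, 4, 1, 2, 5, 7, 6]
Discordant pairs = inversions in this position sequence.
3: 1, 2 → 2
4: 1, 2 → 2
1: 0
2: 0
5: 0
7: 6 → 1
6: 0
Total: 2 + 2 + 0 + 0 + 0 + 1 + 0 = 5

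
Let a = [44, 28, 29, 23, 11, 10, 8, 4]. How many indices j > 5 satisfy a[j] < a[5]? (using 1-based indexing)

The element at index 5 is 11.
Elements after it: 10, 8, 4
Those smaller than 11: 10, 8, 4

3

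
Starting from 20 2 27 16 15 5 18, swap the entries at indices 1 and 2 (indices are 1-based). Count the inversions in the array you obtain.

Positions 1 and 2 hold 20 and 2; after swapping, the array is [2, 20, 27, 16, 15, 5, 18].
Sweep left to right; for each value list the smaller values that follow it:
2 → none → 0
20 → 16, 15, 5, 18 → 4
27 → 16, 15, 5, 18 → 4
16 → 15, 5 → 2
15 → 5 → 1
5 → none → 0
18 → none → 0
Sum: 0 + 4 + 4 + 2 + 1 + 0 + 0 = 11

11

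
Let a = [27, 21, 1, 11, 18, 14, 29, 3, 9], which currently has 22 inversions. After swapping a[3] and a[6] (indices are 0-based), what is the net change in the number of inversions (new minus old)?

Positions 3 and 6 hold 11 and 29; after swapping, the array is [27, 21, 1, 29, 18, 14, 11, 3, 9].
Element-by-element contributions:
27: 7
21: 6
1: 0
29: 5
18: 4
14: 3
11: 2
3: 0
9: 0
Sum: 7 + 6 + 0 + 5 + 4 + 3 + 2 + 0 + 0 = 27
Change: 27 − 22 = +5

+5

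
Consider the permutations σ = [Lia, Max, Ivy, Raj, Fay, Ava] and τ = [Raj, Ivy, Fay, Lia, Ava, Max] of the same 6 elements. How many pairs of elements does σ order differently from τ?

Assign each item its position (1..6) in the first ordering, then rewrite the second ordering as that position sequence:
positions: Lia→1, Max→2, Ivy→3, Raj→4, Fay→5, Ava→6
second ordering as positions: [4, 3, 5, 1, 6, 2]
Discordant pairs = inversions in this position sequence.
4: 3, 1, 2 → 3
3: 1, 2 → 2
5: 1, 2 → 2
1: 0
6: 2 → 1
2: 0
Total: 3 + 2 + 2 + 0 + 1 + 0 = 8

8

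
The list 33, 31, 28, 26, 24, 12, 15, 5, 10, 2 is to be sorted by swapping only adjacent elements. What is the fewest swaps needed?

Minimum adjacent swaps = number of inversions (each swap of adjacent out-of-order elements removes one inversion and no swap can remove more).
Count inversions — for each element, later elements that are smaller:
33: 31, 28, 26, 24, 12, 15, 5, 10, 2 → 9
31: 28, 26, 24, 12, 15, 5, 10, 2 → 8
28: 26, 24, 12, 15, 5, 10, 2 → 7
26: 24, 12, 15, 5, 10, 2 → 6
24: 12, 15, 5, 10, 2 → 5
12: 5, 10, 2 → 3
15: 5, 10, 2 → 3
5: 2 → 1
10: 2 → 1
2: none → 0
Total inversions: 9 + 8 + 7 + 6 + 5 + 3 + 3 + 1 + 1 + 0 = 43

There are 43 adjacent swaps.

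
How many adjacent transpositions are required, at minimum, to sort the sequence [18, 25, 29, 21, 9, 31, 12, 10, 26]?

19 adjacent swaps

Minimum adjacent swaps = number of inversions (each swap of adjacent out-of-order elements removes one inversion and no swap can remove more).
Count inversions — for each element, later elements that are smaller:
18: 9, 12, 10 → 3
25: 21, 9, 12, 10 → 4
29: 21, 9, 12, 10, 26 → 5
21: 9, 12, 10 → 3
9: none → 0
31: 12, 10, 26 → 3
12: 10 → 1
10: none → 0
26: none → 0
Total inversions: 3 + 4 + 5 + 3 + 0 + 3 + 1 + 0 + 0 = 19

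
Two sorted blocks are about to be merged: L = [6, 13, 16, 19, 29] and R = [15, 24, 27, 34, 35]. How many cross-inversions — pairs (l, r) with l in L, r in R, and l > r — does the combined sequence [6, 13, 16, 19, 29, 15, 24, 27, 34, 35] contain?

5

Count, for every r in R, how many entries of L exceed r:
r = 15: 16, 19, 29 → 3
r = 24: 29 → 1
r = 27: 29 → 1
r = 34: none → 0
r = 35: none → 0
Cross-inversions: 3 + 1 + 1 + 0 + 0 = 5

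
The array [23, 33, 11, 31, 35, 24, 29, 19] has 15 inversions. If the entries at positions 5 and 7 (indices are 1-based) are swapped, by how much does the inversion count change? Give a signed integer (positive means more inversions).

-1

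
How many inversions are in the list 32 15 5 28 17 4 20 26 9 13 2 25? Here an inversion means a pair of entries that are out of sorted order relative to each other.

Sweep left to right; for each value list the smaller values that follow it:
32 → 15, 5, 28, 17, 4, 20, 26, 9, 13, 2, 25 → 11
15 → 5, 4, 9, 13, 2 → 5
5 → 4, 2 → 2
28 → 17, 4, 20, 26, 9, 13, 2, 25 → 8
17 → 4, 9, 13, 2 → 4
4 → 2 → 1
20 → 9, 13, 2 → 3
26 → 9, 13, 2, 25 → 4
9 → 2 → 1
13 → 2 → 1
2 → none → 0
25 → none → 0
Sum: 11 + 5 + 2 + 8 + 4 + 1 + 3 + 4 + 1 + 1 + 0 + 0 = 40

40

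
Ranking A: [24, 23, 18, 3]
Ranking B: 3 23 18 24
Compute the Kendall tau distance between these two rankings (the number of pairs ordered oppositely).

5

Assign each item its position (1..4) in the first ordering, then rewrite the second ordering as that position sequence:
positions: 24→1, 23→2, 18→3, 3→4
second ordering as positions: [4, 2, 3, 1]
Discordant pairs = inversions in this position sequence.
4: 2, 3, 1 → 3
2: 1 → 1
3: 1 → 1
1: 0
Total: 3 + 1 + 1 + 0 = 5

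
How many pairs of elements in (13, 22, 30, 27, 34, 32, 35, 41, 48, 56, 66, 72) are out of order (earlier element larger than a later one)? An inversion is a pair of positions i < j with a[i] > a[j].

Element-by-element contributions:
13 → none → 0
22 → none → 0
30 → 27 → 1
27 → none → 0
34 → 32 → 1
32 → none → 0
35 → none → 0
41 → none → 0
48 → none → 0
56 → none → 0
66 → none → 0
72 → none → 0
Sum: 0 + 0 + 1 + 0 + 1 + 0 + 0 + 0 + 0 + 0 + 0 + 0 = 2

2 out-of-order pairs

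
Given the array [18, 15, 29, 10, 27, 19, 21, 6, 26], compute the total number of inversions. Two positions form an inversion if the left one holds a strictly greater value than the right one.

Sweep left to right; for each value list the smaller values that follow it:
18 → 15, 10, 6 → 3
15 → 10, 6 → 2
29 → 10, 27, 19, 21, 6, 26 → 6
10 → 6 → 1
27 → 19, 21, 6, 26 → 4
19 → 6 → 1
21 → 6 → 1
6 → none → 0
26 → none → 0
Sum: 3 + 2 + 6 + 1 + 4 + 1 + 1 + 0 + 0 = 18

18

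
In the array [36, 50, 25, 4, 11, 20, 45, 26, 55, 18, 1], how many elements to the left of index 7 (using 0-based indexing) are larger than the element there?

The element at index 7 is 26.
Elements before it: 36, 50, 25, 4, 11, 20, 45
Those larger than 26: 36, 50, 45

3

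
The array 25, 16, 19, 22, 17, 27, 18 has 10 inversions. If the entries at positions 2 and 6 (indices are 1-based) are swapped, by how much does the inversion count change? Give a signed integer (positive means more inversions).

+7

Positions 2 and 6 hold 16 and 27; after swapping, the array is [25, 27, 19, 22, 17, 16, 18].
Sweep left to right; for each value list the smaller values that follow it:
25 → 19, 22, 17, 16, 18 → 5
27 → 19, 22, 17, 16, 18 → 5
19 → 17, 16, 18 → 3
22 → 17, 16, 18 → 3
17 → 16 → 1
16 → none → 0
18 → none → 0
Sum: 5 + 5 + 3 + 3 + 1 + 0 + 0 = 17
Change: 17 − 10 = +7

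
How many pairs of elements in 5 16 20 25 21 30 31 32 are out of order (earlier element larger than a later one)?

1 inversion

Element-by-element contributions:
5: 0
16: 0
20: 0
25: 1
21: 0
30: 0
31: 0
32: 0
Sum: 0 + 0 + 0 + 1 + 0 + 0 + 0 + 0 = 1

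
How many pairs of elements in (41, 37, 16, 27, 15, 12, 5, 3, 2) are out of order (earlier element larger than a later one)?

35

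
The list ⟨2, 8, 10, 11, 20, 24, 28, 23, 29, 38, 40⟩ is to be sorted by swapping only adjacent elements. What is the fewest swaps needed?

Minimum adjacent swaps = number of inversions (each swap of adjacent out-of-order elements removes one inversion and no swap can remove more).
Count inversions — for each element, later elements that are smaller:
2: none → 0
8: none → 0
10: none → 0
11: none → 0
20: none → 0
24: 23 → 1
28: 23 → 1
23: none → 0
29: none → 0
38: none → 0
40: none → 0
Total inversions: 0 + 0 + 0 + 0 + 0 + 1 + 1 + 0 + 0 + 0 + 0 = 2

Adjacent swaps: 2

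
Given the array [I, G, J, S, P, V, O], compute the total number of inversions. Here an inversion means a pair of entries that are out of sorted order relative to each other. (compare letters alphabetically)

Listing every pair i<j with a[i]>a[j] (using 0-based positions):
(0,1): I > G
(3,4): S > P
(3,6): S > O
(4,6): P > O
(5,6): V > O
That's 5 pairs.

There are 5 inversions.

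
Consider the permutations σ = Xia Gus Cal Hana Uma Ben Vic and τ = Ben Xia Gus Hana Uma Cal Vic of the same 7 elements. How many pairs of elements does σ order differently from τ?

7

Assign each item its position (1..7) in the first ordering, then rewrite the second ordering as that position sequence:
positions: Xia→1, Gus→2, Cal→3, Hana→4, Uma→5, Ben→6, Vic→7
second ordering as positions: [6, 1, 2, 4, 5, 3, 7]
Discordant pairs = inversions in this position sequence.
6: 1, 2, 4, 5, 3 → 5
1: 0
2: 0
4: 3 → 1
5: 3 → 1
3: 0
7: 0
Total: 5 + 0 + 0 + 1 + 1 + 0 + 0 = 7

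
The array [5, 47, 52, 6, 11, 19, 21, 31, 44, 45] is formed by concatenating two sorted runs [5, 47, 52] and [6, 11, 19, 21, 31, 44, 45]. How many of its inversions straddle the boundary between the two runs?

For each element r of the right run, count left-run elements greater than r:
r = 6: 47, 52 → 2
r = 11: 47, 52 → 2
r = 19: 47, 52 → 2
r = 21: 47, 52 → 2
r = 31: 47, 52 → 2
r = 44: 47, 52 → 2
r = 45: 47, 52 → 2
Cross-inversions: 2 + 2 + 2 + 2 + 2 + 2 + 2 = 14

There are 14 split inversions.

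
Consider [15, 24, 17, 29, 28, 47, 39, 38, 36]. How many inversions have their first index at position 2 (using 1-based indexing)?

1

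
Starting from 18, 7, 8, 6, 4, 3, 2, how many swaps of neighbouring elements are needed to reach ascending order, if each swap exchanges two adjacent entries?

The minimum number of adjacent swaps to sort an array equals its inversion count, since every such swap removes exactly one inversion.
Count inversions — for each element, later elements that are smaller:
18: 7, 8, 6, 4, 3, 2 → 6
7: 6, 4, 3, 2 → 4
8: 6, 4, 3, 2 → 4
6: 4, 3, 2 → 3
4: 3, 2 → 2
3: 2 → 1
2: none → 0
Total inversions: 6 + 4 + 4 + 3 + 2 + 1 + 0 = 20

20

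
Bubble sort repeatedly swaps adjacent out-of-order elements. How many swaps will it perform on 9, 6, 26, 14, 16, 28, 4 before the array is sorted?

9

Each adjacent swap fixes exactly one inversion, so the minimum swap count equals the number of inversions.
Count inversions — for each element, later elements that are smaller:
9: 6, 4 → 2
6: 4 → 1
26: 14, 16, 4 → 3
14: 4 → 1
16: 4 → 1
28: 4 → 1
4: none → 0
Total inversions: 2 + 1 + 3 + 1 + 1 + 1 + 0 = 9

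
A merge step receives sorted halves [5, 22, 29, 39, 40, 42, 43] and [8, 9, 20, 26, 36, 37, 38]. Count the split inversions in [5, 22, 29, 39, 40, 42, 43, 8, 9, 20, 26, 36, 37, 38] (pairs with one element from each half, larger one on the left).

35 split inversions

Take each right-half value and tally the left-half values above it:
r = 8: 22, 29, 39, 40, 42, 43 → 6
r = 9: 22, 29, 39, 40, 42, 43 → 6
r = 20: 22, 29, 39, 40, 42, 43 → 6
r = 26: 29, 39, 40, 42, 43 → 5
r = 36: 39, 40, 42, 43 → 4
r = 37: 39, 40, 42, 43 → 4
r = 38: 39, 40, 42, 43 → 4
Cross-inversions: 6 + 6 + 6 + 5 + 4 + 4 + 4 = 35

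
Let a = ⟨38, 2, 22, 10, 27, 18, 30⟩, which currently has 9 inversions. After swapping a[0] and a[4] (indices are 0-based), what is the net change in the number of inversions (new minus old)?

Positions 0 and 4 hold 38 and 27; after swapping, the array is [27, 2, 22, 10, 38, 18, 30].
Element-by-element contributions:
27 → 2, 22, 10, 18 → 4
2 → none → 0
22 → 10, 18 → 2
10 → none → 0
38 → 18, 30 → 2
18 → none → 0
30 → none → 0
Sum: 4 + 0 + 2 + 0 + 2 + 0 + 0 = 8
Change: 8 − 9 = -1

-1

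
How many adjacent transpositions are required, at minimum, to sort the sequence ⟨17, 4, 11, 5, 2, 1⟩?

13

Minimum adjacent swaps = number of inversions (each swap of adjacent out-of-order elements removes one inversion and no swap can remove more).
Count inversions — for each element, later elements that are smaller:
17: 4, 11, 5, 2, 1 → 5
4: 2, 1 → 2
11: 5, 2, 1 → 3
5: 2, 1 → 2
2: 1 → 1
1: none → 0
Total inversions: 5 + 2 + 3 + 2 + 1 + 0 = 13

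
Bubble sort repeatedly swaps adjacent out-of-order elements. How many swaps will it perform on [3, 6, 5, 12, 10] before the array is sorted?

Each adjacent swap fixes exactly one inversion, so the minimum swap count equals the number of inversions.
Count inversions — for each element, later elements that are smaller:
3: none → 0
6: 5 → 1
5: none → 0
12: 10 → 1
10: none → 0
Total inversions: 0 + 1 + 0 + 1 + 0 = 2

Swaps: 2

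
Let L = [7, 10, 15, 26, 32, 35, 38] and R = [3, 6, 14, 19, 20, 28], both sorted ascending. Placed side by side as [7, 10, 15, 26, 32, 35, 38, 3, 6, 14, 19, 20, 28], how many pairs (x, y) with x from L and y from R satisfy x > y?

30 split inversions

Take each right-half value and tally the left-half values above it:
r = 3: 7, 10, 15, 26, 32, 35, 38 → 7
r = 6: 7, 10, 15, 26, 32, 35, 38 → 7
r = 14: 15, 26, 32, 35, 38 → 5
r = 19: 26, 32, 35, 38 → 4
r = 20: 26, 32, 35, 38 → 4
r = 28: 32, 35, 38 → 3
Cross-inversions: 7 + 7 + 5 + 4 + 4 + 3 = 30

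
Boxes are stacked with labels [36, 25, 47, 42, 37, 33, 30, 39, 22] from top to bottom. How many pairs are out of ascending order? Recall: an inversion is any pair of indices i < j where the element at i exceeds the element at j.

23 inversions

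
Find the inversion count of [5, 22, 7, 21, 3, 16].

8 inversions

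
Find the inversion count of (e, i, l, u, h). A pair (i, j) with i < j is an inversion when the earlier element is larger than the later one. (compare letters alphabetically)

3

Listing every pair i<j with a[i]>a[j] (using 1-based positions):
(2,5): i > h
(3,5): l > h
(4,5): u > h
That's 3 pairs.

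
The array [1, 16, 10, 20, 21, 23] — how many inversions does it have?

Count, for each position, how many later elements it exceeds:
1: 0
16: 1
10: 0
20: 0
21: 0
23: 0
Sum: 0 + 1 + 0 + 0 + 0 + 0 = 1

1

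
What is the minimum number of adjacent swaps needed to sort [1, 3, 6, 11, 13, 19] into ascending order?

The minimum number of adjacent swaps to sort an array equals its inversion count, since every such swap removes exactly one inversion.
Count inversions — for each element, later elements that are smaller:
1: none → 0
3: none → 0
6: none → 0
11: none → 0
13: none → 0
19: none → 0
Total inversions: 0 + 0 + 0 + 0 + 0 + 0 = 0

0 swaps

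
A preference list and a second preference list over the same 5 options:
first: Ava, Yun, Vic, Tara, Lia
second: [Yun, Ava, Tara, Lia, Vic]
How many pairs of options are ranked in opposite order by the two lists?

Pairs: 3

Assign each item its position (1..5) in the first ordering, then rewrite the second ordering as that position sequence:
positions: Ava→1, Yun→2, Vic→3, Tara→4, Lia→5
second ordering as positions: [2, 1, 4, 5, 3]
Discordant pairs = inversions in this position sequence.
2: 1 → 1
1: 0
4: 3 → 1
5: 3 → 1
3: 0
Total: 1 + 0 + 1 + 1 + 0 = 3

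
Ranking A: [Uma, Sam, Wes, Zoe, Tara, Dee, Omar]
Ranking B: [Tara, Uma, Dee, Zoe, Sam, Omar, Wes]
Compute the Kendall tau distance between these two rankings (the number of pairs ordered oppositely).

Discordant pairs: 10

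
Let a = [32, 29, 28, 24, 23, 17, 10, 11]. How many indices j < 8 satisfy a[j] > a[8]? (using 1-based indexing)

6 such elements

The element at index 8 is 11.
Elements before it: 32, 29, 28, 24, 23, 17, 10
Those larger than 11: 32, 29, 28, 24, 23, 17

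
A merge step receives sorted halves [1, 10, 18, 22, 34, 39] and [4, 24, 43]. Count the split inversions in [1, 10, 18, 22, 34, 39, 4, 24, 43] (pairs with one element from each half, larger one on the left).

Cross-inversions: 7

For each element r of the right run, count left-run elements greater than r:
r = 4: 10, 18, 22, 34, 39 → 5
r = 24: 34, 39 → 2
r = 43: none → 0
Cross-inversions: 5 + 2 + 0 = 7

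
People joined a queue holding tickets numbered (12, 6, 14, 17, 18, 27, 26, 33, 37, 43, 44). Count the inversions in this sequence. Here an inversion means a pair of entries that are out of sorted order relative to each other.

2 inversions

Count, for each position, how many later elements it exceeds:
12: 1
6: 0
14: 0
17: 0
18: 0
27: 1
26: 0
33: 0
37: 0
43: 0
44: 0
Sum: 1 + 0 + 0 + 0 + 0 + 1 + 0 + 0 + 0 + 0 + 0 = 2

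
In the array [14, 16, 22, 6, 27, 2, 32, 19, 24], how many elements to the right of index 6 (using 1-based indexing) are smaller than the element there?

The element at index 6 is 2.
Elements after it: 32, 19, 24
None of them are smaller than 2.

0 such elements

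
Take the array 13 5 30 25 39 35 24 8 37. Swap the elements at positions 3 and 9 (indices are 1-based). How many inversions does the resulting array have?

Positions 3 and 9 hold 30 and 37; after swapping, the array is [13, 5, 37, 25, 39, 35, 24, 8, 30].
For each element, count later entries that are smaller:
13 → 5, 8 → 2
5 → none → 0
37 → 25, 35, 24, 8, 30 → 5
25 → 24, 8 → 2
39 → 35, 24, 8, 30 → 4
35 → 24, 8, 30 → 3
24 → 8 → 1
8 → none → 0
30 → none → 0
Sum: 2 + 0 + 5 + 2 + 4 + 3 + 1 + 0 + 0 = 17

17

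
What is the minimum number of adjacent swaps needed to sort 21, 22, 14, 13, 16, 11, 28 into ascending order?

12 adjacent swaps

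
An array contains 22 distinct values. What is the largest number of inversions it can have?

231

The maximum occurs when the array is in strictly decreasing order: every one of the C(22, 2) pairs is inverted.
C(22, 2) = 22·21/2 = 231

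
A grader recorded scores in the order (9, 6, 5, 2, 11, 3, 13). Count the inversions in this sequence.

10

Element-by-element contributions:
9: 4
6: 3
5: 2
2: 0
11: 1
3: 0
13: 0
Sum: 4 + 3 + 2 + 0 + 1 + 0 + 0 = 10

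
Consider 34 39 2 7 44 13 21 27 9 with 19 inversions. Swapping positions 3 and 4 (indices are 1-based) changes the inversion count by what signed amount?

Positions 3 and 4 hold 2 and 7; after swapping, the array is [34, 39, 7, 2, 44, 13, 21, 27, 9].
Sweep left to right; for each value list the smaller values that follow it:
34 → 7, 2, 13, 21, 27, 9 → 6
39 → 7, 2, 13, 21, 27, 9 → 6
7 → 2 → 1
2 → none → 0
44 → 13, 21, 27, 9 → 4
13 → 9 → 1
21 → 9 → 1
27 → 9 → 1
9 → none → 0
Sum: 6 + 6 + 1 + 0 + 4 + 1 + 1 + 1 + 0 = 20
Change: 20 − 19 = +1

+1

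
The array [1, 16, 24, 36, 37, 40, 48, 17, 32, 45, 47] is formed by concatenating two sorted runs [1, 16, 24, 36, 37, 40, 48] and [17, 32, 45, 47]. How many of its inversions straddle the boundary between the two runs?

Cross-inversions: 11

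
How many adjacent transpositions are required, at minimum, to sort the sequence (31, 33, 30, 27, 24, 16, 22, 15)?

There are 26 adjacent swaps.

The minimum number of adjacent swaps to sort an array equals its inversion count, since every such swap removes exactly one inversion.
Count inversions — for each element, later elements that are smaller:
31: 30, 27, 24, 16, 22, 15 → 6
33: 30, 27, 24, 16, 22, 15 → 6
30: 27, 24, 16, 22, 15 → 5
27: 24, 16, 22, 15 → 4
24: 16, 22, 15 → 3
16: 15 → 1
22: 15 → 1
15: none → 0
Total inversions: 6 + 6 + 5 + 4 + 3 + 1 + 1 + 0 = 26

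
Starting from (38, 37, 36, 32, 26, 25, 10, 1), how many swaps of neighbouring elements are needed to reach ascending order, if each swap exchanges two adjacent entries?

28 swaps

Minimum adjacent swaps = number of inversions (each swap of adjacent out-of-order elements removes one inversion and no swap can remove more).
Count inversions — for each element, later elements that are smaller:
38: 37, 36, 32, 26, 25, 10, 1 → 7
37: 36, 32, 26, 25, 10, 1 → 6
36: 32, 26, 25, 10, 1 → 5
32: 26, 25, 10, 1 → 4
26: 25, 10, 1 → 3
25: 10, 1 → 2
10: 1 → 1
1: none → 0
Total inversions: 7 + 6 + 5 + 4 + 3 + 2 + 1 + 0 = 28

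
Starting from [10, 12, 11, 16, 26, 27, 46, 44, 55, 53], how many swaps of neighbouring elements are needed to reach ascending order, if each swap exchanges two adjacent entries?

Adjacent swaps: 3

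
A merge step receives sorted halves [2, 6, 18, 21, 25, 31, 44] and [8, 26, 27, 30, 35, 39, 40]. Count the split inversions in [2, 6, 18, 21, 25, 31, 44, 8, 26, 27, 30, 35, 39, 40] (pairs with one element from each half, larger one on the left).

14

For each element r of the right run, count left-run elements greater than r:
r = 8: 18, 21, 25, 31, 44 → 5
r = 26: 31, 44 → 2
r = 27: 31, 44 → 2
r = 30: 31, 44 → 2
r = 35: 44 → 1
r = 39: 44 → 1
r = 40: 44 → 1
Cross-inversions: 5 + 2 + 2 + 2 + 1 + 1 + 1 = 14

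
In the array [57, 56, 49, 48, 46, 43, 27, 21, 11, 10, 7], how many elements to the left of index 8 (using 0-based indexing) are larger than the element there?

The element at index 8 is 11.
Elements before it: 57, 56, 49, 48, 46, 43, 27, 21
Those larger than 11: 57, 56, 49, 48, 46, 43, 27, 21

8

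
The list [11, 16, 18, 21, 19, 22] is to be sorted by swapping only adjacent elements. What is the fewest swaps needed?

There is 1 adjacent swap.

Each adjacent swap fixes exactly one inversion, so the minimum swap count equals the number of inversions.
Count inversions — for each element, later elements that are smaller:
11: none → 0
16: none → 0
18: none → 0
21: 19 → 1
19: none → 0
22: none → 0
Total inversions: 0 + 0 + 0 + 1 + 0 + 0 = 1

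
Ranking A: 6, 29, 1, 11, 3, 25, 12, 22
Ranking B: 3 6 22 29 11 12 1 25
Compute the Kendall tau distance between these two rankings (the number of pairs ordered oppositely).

Assign each item its position (1..8) in the first ordering, then rewrite the second ordering as that position sequence:
positions: 6→1, 29→2, 1→3, 11→4, 3→5, 25→6, 12→7, 22→8
second ordering as positions: [5, 1, 8, 2, 4, 7, 3, 6]
Discordant pairs = inversions in this position sequence.
5: 1, 2, 4, 3 → 4
1: 0
8: 2, 4, 7, 3, 6 → 5
2: 0
4: 3 → 1
7: 3, 6 → 2
3: 0
6: 0
Total: 4 + 0 + 5 + 0 + 1 + 2 + 0 + 0 = 12

12 discordant pairs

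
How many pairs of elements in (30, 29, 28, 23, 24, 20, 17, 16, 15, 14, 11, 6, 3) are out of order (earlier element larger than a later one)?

Element-by-element contributions:
30 → 29, 28, 23, 24, 20, 17, 16, 15, 14, 11, 6, 3 → 12
29 → 28, 23, 24, 20, 17, 16, 15, 14, 11, 6, 3 → 11
28 → 23, 24, 20, 17, 16, 15, 14, 11, 6, 3 → 10
23 → 20, 17, 16, 15, 14, 11, 6, 3 → 8
24 → 20, 17, 16, 15, 14, 11, 6, 3 → 8
20 → 17, 16, 15, 14, 11, 6, 3 → 7
17 → 16, 15, 14, 11, 6, 3 → 6
16 → 15, 14, 11, 6, 3 → 5
15 → 14, 11, 6, 3 → 4
14 → 11, 6, 3 → 3
11 → 6, 3 → 2
6 → 3 → 1
3 → none → 0
Sum: 12 + 11 + 10 + 8 + 8 + 7 + 6 + 5 + 4 + 3 + 2 + 1 + 0 = 77

Out-of-order pairs: 77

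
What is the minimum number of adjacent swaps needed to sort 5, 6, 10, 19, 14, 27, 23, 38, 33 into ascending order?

The minimum number of adjacent swaps to sort an array equals its inversion count, since every such swap removes exactly one inversion.
Count inversions — for each element, later elements that are smaller:
5: none → 0
6: none → 0
10: none → 0
19: 14 → 1
14: none → 0
27: 23 → 1
23: none → 0
38: 33 → 1
33: none → 0
Total inversions: 0 + 0 + 0 + 1 + 0 + 1 + 0 + 1 + 0 = 3

3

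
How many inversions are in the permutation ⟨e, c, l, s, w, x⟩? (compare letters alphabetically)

Sweep left to right; for each value list the smaller values that follow it:
e → c → 1
c → none → 0
l → none → 0
s → none → 0
w → none → 0
x → none → 0
Sum: 1 + 0 + 0 + 0 + 0 + 0 = 1

1 out-of-order pair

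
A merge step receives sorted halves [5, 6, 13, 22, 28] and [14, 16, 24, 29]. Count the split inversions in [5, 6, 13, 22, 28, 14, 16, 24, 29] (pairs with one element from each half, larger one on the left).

5

Take each right-half value and tally the left-half values above it:
r = 14: 22, 28 → 2
r = 16: 22, 28 → 2
r = 24: 28 → 1
r = 29: none → 0
Cross-inversions: 2 + 2 + 1 + 0 = 5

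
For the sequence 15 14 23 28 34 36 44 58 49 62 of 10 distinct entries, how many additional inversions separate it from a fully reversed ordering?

Maximum inversions for 10 distinct elements is C(10, 2) = 10·9/2 = 45.
Current inversions — for each element, count later smaller elements:
15: 1
14: 0
23: 0
28: 0
34: 0
36: 0
44: 0
58: 1
49: 0
62: 0
Current total: 1 + 0 + 0 + 0 + 0 + 0 + 0 + 1 + 0 + 0 = 2
Shortfall: 45 − 2 = 43

43 inversions short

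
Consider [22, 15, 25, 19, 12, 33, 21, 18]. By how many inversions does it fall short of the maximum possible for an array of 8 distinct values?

Maximum inversions for 8 distinct elements is C(8, 2) = 8·7/2 = 28.
Current inversions — for each element, count later smaller elements:
22: 5
15: 1
25: 4
19: 2
12: 0
33: 2
21: 1
18: 0
Current total: 5 + 1 + 4 + 2 + 0 + 2 + 1 + 0 = 15
Shortfall: 28 − 15 = 13

13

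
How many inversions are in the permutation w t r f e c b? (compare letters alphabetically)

Sweep left to right; for each value list the smaller values that follow it:
w: 6
t: 5
r: 4
f: 3
e: 2
c: 1
b: 0
Sum: 6 + 5 + 4 + 3 + 2 + 1 + 0 = 21

21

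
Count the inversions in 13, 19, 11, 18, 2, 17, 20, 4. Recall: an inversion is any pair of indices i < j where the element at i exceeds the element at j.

Inversions: 15

For each element, count later entries that are smaller:
13 → 11, 2, 4 → 3
19 → 11, 18, 2, 17, 4 → 5
11 → 2, 4 → 2
18 → 2, 17, 4 → 3
2 → none → 0
17 → 4 → 1
20 → 4 → 1
4 → none → 0
Sum: 3 + 5 + 2 + 3 + 0 + 1 + 1 + 0 = 15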